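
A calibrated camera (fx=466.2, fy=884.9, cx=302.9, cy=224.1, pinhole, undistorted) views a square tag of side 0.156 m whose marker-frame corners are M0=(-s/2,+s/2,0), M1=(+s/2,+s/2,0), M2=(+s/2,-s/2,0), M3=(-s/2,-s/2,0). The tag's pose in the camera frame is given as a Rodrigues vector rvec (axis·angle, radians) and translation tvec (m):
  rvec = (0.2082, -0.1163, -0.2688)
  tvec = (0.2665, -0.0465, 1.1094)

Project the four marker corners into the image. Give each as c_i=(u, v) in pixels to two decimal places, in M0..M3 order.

Intrinsics K: fx=466.2, fy=884.9, cx=302.9, cy=224.1
Marker side s = 0.156 m; corners in marker frame (Z=0):
  M0 = (-0.0780, +0.0780, 0)
  M1 = (+0.0780, +0.0780, 0)
  M2 = (+0.0780, -0.0780, 0)
  M3 = (-0.0780, -0.0780, 0)
rvec = (0.2082, -0.1163, -0.2688), |rvec| = θ = 0.35934 rad = 20.589°
Rodrigues: sinθ=0.35166, 1−cosθ=0.06387; R = I + sinθ·[k]× + (1−cosθ)·[k]×²:
    [+0.95757 +0.25108 -0.14150]
    [-0.27503 +0.94282 -0.18828]
    [+0.08613 +0.21921 +0.97187]
t = (0.2665, -0.0465, 1.1094) m
M0: Pc = R·M0+t = (+0.21139, +0.04849, +1.11978); u = 466.2·(+0.21139)/1.11978 + 302.9 = 390.9098, v = 884.9·(+0.04849)/1.11978 + 224.1 = 262.4207
M1: Pc = R·M1+t = (+0.36077, +0.00559, +1.13322); u = 466.2·(+0.36077)/1.13322 + 302.9 = 451.3209, v = 884.9·(+0.00559)/1.13322 + 224.1 = 228.4632
M2: Pc = R·M2+t = (+0.32161, -0.14149, +1.09902); u = 466.2·(+0.32161)/1.09902 + 302.9 = 439.3243, v = 884.9·(-0.14149)/1.09902 + 224.1 = 110.1744
M3: Pc = R·M3+t = (+0.17223, -0.09859, +1.08558); u = 466.2·(+0.17223)/1.08558 + 302.9 = 376.8617, v = 884.9·(-0.09859)/1.08558 + 224.1 = 143.7375

c0=(390.91, 262.42) c1=(451.32, 228.46) c2=(439.32, 110.17) c3=(376.86, 143.74)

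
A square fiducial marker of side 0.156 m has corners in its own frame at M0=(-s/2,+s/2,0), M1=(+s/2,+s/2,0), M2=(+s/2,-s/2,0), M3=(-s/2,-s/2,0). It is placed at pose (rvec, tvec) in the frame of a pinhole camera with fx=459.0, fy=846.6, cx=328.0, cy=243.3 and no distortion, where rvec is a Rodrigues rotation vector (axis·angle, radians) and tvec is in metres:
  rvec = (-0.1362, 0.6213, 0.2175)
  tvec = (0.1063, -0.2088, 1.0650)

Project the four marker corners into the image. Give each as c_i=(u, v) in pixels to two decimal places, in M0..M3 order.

c0=(338.65, 131.71) c1=(395.49, 142.52) c2=(411.81, 18.54) c3=(354.11, 18.05)

Intrinsics K: fx=459.0, fy=846.6, cx=328.0, cy=243.3
Marker side s = 0.156 m; corners in marker frame (Z=0):
  M0 = (-0.0780, +0.0780, 0)
  M1 = (+0.0780, +0.0780, 0)
  M2 = (+0.0780, -0.0780, 0)
  M3 = (-0.0780, -0.0780, 0)
rvec = (-0.1362, 0.6213, 0.2175), |rvec| = θ = 0.67221 rad = 38.515°
Rodrigues: sinθ=0.62272, 1−cosθ=0.21755; R = I + sinθ·[k]× + (1−cosθ)·[k]×²:
    [+0.79138 -0.24223 +0.56129]
    [+0.16074 +0.96829 +0.19123]
    [-0.58982 -0.06111 +0.80522]
t = (0.1063, -0.2088, 1.0650) m
M0: Pc = R·M0+t = (+0.02568, -0.14581, +1.10624); u = 459.0·(+0.02568)/1.10624 + 328.0 = 338.6547, v = 846.6·(-0.14581)/1.10624 + 243.3 = 131.7113
M1: Pc = R·M1+t = (+0.14913, -0.12074, +1.01423); u = 459.0·(+0.14913)/1.01423 + 328.0 = 395.4921, v = 846.6·(-0.12074)/1.01423 + 243.3 = 142.5196
M2: Pc = R·M2+t = (+0.18692, -0.27179, +1.02376); u = 459.0·(+0.18692)/1.02376 + 328.0 = 411.8055, v = 846.6·(-0.27179)/1.02376 + 243.3 = 18.5440
M3: Pc = R·M3+t = (+0.06347, -0.29686, +1.11577); u = 459.0·(+0.06347)/1.11577 + 328.0 = 354.1084, v = 846.6·(-0.29686)/1.11577 + 243.3 = 18.0517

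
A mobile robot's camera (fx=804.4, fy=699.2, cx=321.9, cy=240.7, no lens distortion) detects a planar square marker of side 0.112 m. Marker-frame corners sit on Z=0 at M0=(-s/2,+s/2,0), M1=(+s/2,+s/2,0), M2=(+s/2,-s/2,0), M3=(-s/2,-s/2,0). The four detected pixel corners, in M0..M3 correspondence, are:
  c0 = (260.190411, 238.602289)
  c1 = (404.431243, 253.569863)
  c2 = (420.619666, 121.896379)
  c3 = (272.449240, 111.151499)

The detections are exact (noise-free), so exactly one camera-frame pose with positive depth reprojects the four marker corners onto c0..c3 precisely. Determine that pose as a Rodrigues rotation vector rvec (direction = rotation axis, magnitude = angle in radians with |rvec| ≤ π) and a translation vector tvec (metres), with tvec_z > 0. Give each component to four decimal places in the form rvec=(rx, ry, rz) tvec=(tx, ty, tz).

rvec=(0.1175, 0.1964, 0.1049) tvec=(0.0121, -0.0507, 0.6036)

Intrinsics K: fx=804.4, fy=699.2, cx=321.9, cy=240.7
Marker side s = 0.112 m; corners in marker frame (Z=0):
  M0 = (-0.0560, +0.0560, 0)
  M1 = (+0.0560, +0.0560, 0)
  M2 = (+0.0560, -0.0560, 0)
  M3 = (-0.0560, -0.0560, 0)
Detected image corners:
  c0 = (260.190411, 238.602289) px
  c1 = (404.431243, 253.569863) px
  c2 = (420.619666, 121.896379) px
  c3 = (272.449240, 111.151499) px
Planar DLT: solve 8×8 A·h = b for H (H[2,2]=1):
  H  [+1199.36857 -55.53344 +338.06270]
  H  [+58.47767 +1194.48460 +181.95329]
  H  [-0.31180 +0.20964 +1.00000]
B = K⁻¹H; ‖b₁‖=1.656640, ‖b₂‖=1.656640; λ = 2/(‖b₁‖+‖b₂‖) = 0.603632, sign → tz>0 ⇒ λ=+0.603632
r₁ = λ·B[:,0] = (+0.97534,+0.11528,-0.18821); r₂ = λ·B[:,1] = (-0.09231,+0.98766,+0.12655)
r₃ = r₁×r₂ = (+0.20048,-0.10605,+0.97394); SVD([r₁ r₂ r₃]) → R = UVᵀ:
  R  [+0.97534 -0.09231 +0.20048]
  R  [+0.11528 +0.98766 -0.10605]
  R  [-0.18821 +0.12655 +0.97394]
t = (+0.01213, -0.05072, +0.60363) m
tr R = 2.936937; θ = arccos((tr R − 1)/2) = 0.251789 rad = 14.426°
axis k = ((R−Rᵀ)₃₂, (R−Rᵀ)₁₃, (R−Rᵀ)₂₁) / (2 sinθ) = (+0.466804, +0.780078, +0.416620)
rvec = θ·k = (+0.117536, +0.196415, +0.104900)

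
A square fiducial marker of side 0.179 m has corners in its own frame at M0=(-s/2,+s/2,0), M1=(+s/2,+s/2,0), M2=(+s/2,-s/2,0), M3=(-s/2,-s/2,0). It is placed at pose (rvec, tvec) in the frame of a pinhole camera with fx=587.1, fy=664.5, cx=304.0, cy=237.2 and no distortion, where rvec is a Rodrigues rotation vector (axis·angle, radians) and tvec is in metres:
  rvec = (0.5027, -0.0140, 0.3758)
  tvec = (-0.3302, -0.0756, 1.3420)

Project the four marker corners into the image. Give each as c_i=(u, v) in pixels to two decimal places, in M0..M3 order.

Intrinsics K: fx=587.1, fy=664.5, cx=304.0, cy=237.2
Marker side s = 0.179 m; corners in marker frame (Z=0):
  M0 = (-0.0895, +0.0895, 0)
  M1 = (+0.0895, +0.0895, 0)
  M2 = (+0.0895, -0.0895, 0)
  M3 = (-0.0895, -0.0895, 0)
rvec = (0.5027, -0.0140, 0.3758), |rvec| = θ = 0.62780 rad = 35.970°
Rodrigues: sinθ=0.58736, 1−cosθ=0.19068; R = I + sinθ·[k]× + (1−cosθ)·[k]×²:
    [+0.93158 -0.35500 +0.07830]
    [+0.34819 +0.80942 -0.47287]
    [+0.10449 +0.46778 +0.87765]
t = (-0.3302, -0.0756, 1.3420) m
M0: Pc = R·M0+t = (-0.44535, -0.03432, +1.37451); u = 587.1·(-0.44535)/1.37451 + 304.0 = 113.7768, v = 664.5·(-0.03432)/1.37451 + 237.2 = 220.6081
M1: Pc = R·M1+t = (-0.27860, +0.02801, +1.39322); u = 587.1·(-0.27860)/1.39322 + 304.0 = 186.6001, v = 664.5·(+0.02801)/1.39322 + 237.2 = 250.5576
M2: Pc = R·M2+t = (-0.21505, -0.11688, +1.30949); u = 587.1·(-0.21505)/1.30949 + 304.0 = 207.5833, v = 664.5·(-0.11688)/1.30949 + 237.2 = 177.8892
M3: Pc = R·M3+t = (-0.38180, -0.17921, +1.29078); u = 587.1·(-0.38180)/1.29078 + 304.0 = 130.3400, v = 664.5·(-0.17921)/1.29078 + 237.2 = 144.9439

c0=(113.78, 220.61) c1=(186.60, 250.56) c2=(207.58, 177.89) c3=(130.34, 144.94)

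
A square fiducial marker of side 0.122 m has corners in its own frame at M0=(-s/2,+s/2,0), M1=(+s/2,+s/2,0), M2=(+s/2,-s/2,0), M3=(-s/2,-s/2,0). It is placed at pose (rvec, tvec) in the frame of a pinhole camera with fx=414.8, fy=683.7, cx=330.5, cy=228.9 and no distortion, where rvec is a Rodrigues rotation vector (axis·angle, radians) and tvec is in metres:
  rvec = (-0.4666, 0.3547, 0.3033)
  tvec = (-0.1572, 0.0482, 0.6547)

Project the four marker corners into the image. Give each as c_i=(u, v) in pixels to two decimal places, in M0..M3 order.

c0=(182.56, 320.42) c1=(245.33, 355.48) c2=(279.39, 237.92) c3=(218.42, 213.31)

Intrinsics K: fx=414.8, fy=683.7, cx=330.5, cy=228.9
Marker side s = 0.122 m; corners in marker frame (Z=0):
  M0 = (-0.0610, +0.0610, 0)
  M1 = (+0.0610, +0.0610, 0)
  M2 = (+0.0610, -0.0610, 0)
  M3 = (-0.0610, -0.0610, 0)
rvec = (-0.4666, 0.3547, 0.3033), |rvec| = θ = 0.65994 rad = 37.812°
Rodrigues: sinθ=0.61307, 1−cosθ=0.20997; R = I + sinθ·[k]× + (1−cosθ)·[k]×²:
    [+0.89499 -0.36155 +0.26128]
    [+0.20197 +0.85069 +0.48533]
    [-0.39774 -0.38159 +0.83438]
t = (-0.1572, 0.0482, 0.6547) m
M0: Pc = R·M0+t = (-0.23385, +0.08777, +0.65568); u = 414.8·(-0.23385)/0.65568 + 330.5 = 182.5620, v = 683.7·(+0.08777)/0.65568 + 228.9 = 320.4220
M1: Pc = R·M1+t = (-0.12466, +0.11241, +0.60716); u = 414.8·(-0.12466)/0.60716 + 330.5 = 245.3348, v = 683.7·(+0.11241)/0.60716 + 228.9 = 355.4826
M2: Pc = R·M2+t = (-0.08055, +0.00863, +0.65372); u = 414.8·(-0.08055)/0.65372 + 330.5 = 279.3884, v = 683.7·(+0.00863)/0.65372 + 228.9 = 237.9239
M3: Pc = R·M3+t = (-0.18974, -0.01601, +0.70224); u = 414.8·(-0.18974)/0.70224 + 330.5 = 218.4240, v = 683.7·(-0.01601)/0.70224 + 228.9 = 213.3109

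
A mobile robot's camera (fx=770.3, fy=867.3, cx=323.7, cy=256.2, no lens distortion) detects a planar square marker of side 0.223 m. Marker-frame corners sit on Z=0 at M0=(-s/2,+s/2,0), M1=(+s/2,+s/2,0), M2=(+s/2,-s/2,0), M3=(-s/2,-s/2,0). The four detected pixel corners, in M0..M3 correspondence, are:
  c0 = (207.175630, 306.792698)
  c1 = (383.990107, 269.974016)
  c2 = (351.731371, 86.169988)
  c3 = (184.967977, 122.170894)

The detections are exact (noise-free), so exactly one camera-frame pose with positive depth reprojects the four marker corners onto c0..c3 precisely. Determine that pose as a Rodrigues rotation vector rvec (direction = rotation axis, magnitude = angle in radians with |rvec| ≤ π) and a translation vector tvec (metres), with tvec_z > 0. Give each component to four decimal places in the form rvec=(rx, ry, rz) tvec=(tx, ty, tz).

Intrinsics K: fx=770.3, fy=867.3, cx=323.7, cy=256.2
Marker side s = 0.223 m; corners in marker frame (Z=0):
  M0 = (-0.1115, +0.1115, 0)
  M1 = (+0.1115, +0.1115, 0)
  M2 = (+0.1115, -0.1115, 0)
  M3 = (-0.1115, -0.1115, 0)
Detected image corners:
  c0 = (207.175630, 306.792698) px
  c1 = (383.990107, 269.974016) px
  c2 = (351.731371, 86.169988) px
  c3 = (184.967977, 122.170894) px
Planar DLT: solve 8×8 A·h = b for H (H[2,2]=1):
  H  [+760.97184 +49.44961 +281.27869]
  H  [-169.30056 +775.54015 +193.69572]
  H  [-0.03098 -0.25746 +1.00000]
B = K⁻¹H; ‖b₁‖=1.018525, ‖b₂‖=1.018525; λ = 2/(‖b₁‖+‖b₂‖) = 0.981812, sign → tz>0 ⇒ λ=+0.981812
r₁ = λ·B[:,0] = (+0.98270,-0.18267,-0.03042); r₂ = λ·B[:,1] = (+0.16925,+0.95261,-0.25278)
r₃ = r₁×r₂ = (+0.07515,+0.24326,+0.96705); SVD([r₁ r₂ r₃]) → R = UVᵀ:
  R  [+0.98270 +0.16925 +0.07515]
  R  [-0.18267 +0.95261 +0.24326]
  R  [-0.03042 -0.25278 +0.96705]
t = (-0.05407, -0.07076, +0.98181) m
tr R = 2.902357; θ = arccos((tr R − 1)/2) = 0.313764 rad = 17.977°
axis k = ((R−Rᵀ)₃₂, (R−Rᵀ)₁₃, (R−Rᵀ)₂₁) / (2 sinθ) = (-0.803572, +0.171016, -0.570111)
rvec = θ·k = (-0.252132, +0.053659, -0.178880)

rvec=(-0.2521, 0.0537, -0.1789) tvec=(-0.0541, -0.0708, 0.9818)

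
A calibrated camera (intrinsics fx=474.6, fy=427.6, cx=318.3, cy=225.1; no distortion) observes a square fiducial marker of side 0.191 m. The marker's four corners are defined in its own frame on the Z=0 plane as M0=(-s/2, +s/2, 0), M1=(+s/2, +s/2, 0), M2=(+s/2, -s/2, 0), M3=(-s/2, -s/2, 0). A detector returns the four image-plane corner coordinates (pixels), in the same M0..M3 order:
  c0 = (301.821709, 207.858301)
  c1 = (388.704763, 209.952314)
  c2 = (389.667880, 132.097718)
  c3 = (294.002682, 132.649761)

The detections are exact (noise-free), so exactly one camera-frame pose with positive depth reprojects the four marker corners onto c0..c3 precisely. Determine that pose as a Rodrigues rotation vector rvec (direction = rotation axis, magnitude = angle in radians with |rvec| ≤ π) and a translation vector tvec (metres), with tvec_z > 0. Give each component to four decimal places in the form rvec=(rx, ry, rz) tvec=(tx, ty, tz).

rvec=(0.5342, 0.1895, -0.0166) tvec=(0.0510, -0.1215, 0.9877)

Intrinsics K: fx=474.6, fy=427.6, cx=318.3, cy=225.1
Marker side s = 0.191 m; corners in marker frame (Z=0):
  M0 = (-0.0955, +0.0955, 0)
  M1 = (+0.0955, +0.0955, 0)
  M2 = (+0.0955, -0.0955, 0)
  M3 = (-0.0955, -0.0955, 0)
Detected image corners:
  c0 = (301.821709, 207.858301) px
  c1 = (388.704763, 209.952314) px
  c2 = (389.667880, 132.097718) px
  c3 = (294.002682, 132.649761) px
Planar DLT: solve 8×8 A·h = b for H (H[2,2]=1):
  H  [+412.79691 +193.82285 +342.82149]
  H  [-27.39261 +487.71929 +172.49913]
  H  [-0.18616 +0.51075 +1.00000]
B = K⁻¹H; ‖b₁‖=1.012475, ‖b₂‖=1.012475; λ = 2/(‖b₁‖+‖b₂‖) = 0.987679, sign → tz>0 ⇒ λ=+0.987679
r₁ = λ·B[:,0] = (+0.98238,+0.03352,-0.18387); r₂ = λ·B[:,1] = (+0.06504,+0.86099,+0.50445)
r₃ = r₁×r₂ = (+0.17522,-0.50752,+0.84363); SVD([r₁ r₂ r₃]) → R = UVᵀ:
  R  [+0.98238 +0.06504 +0.17522]
  R  [+0.03352 +0.86099 -0.50752]
  R  [-0.18387 +0.50445 +0.84363]
t = (+0.05103, -0.12150, +0.98768) m
tr R = 2.686998; θ = arccos((tr R − 1)/2) = 0.567032 rad = 32.489°
axis k = ((R−Rᵀ)₃₂, (R−Rᵀ)₁₃, (R−Rᵀ)₂₁) / (2 sinθ) = (+0.942021, +0.334268, -0.029337)
rvec = θ·k = (+0.534156, +0.189541, -0.016635)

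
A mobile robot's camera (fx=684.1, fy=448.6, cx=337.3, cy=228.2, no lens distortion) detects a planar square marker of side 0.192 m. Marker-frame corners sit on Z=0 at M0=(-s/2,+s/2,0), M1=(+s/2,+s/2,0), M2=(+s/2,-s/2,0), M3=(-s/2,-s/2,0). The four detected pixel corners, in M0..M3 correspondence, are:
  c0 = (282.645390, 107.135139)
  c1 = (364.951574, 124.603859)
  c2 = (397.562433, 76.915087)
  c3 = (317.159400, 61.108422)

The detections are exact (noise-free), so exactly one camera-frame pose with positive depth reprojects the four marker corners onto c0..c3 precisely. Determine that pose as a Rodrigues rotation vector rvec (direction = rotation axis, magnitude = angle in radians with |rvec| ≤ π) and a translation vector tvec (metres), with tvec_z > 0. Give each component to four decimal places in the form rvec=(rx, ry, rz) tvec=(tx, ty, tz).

rvec=(-0.2941, 0.1348, 0.3778) tvec=(0.0067, -0.4522, 1.4890)

Intrinsics K: fx=684.1, fy=448.6, cx=337.3, cy=228.2
Marker side s = 0.192 m; corners in marker frame (Z=0):
  M0 = (-0.0960, +0.0960, 0)
  M1 = (+0.0960, +0.0960, 0)
  M2 = (+0.0960, -0.0960, 0)
  M3 = (-0.0960, -0.0960, 0)
Detected image corners:
  c0 = (282.645390, 107.135139) px
  c1 = (364.951574, 124.603859) px
  c2 = (397.562433, 76.915087) px
  c3 = (317.159400, 61.108422) px
Planar DLT: solve 8×8 A·h = b for H (H[2,2]=1):
  H  [+381.61117 -233.69796 +340.37611]
  H  [+75.17542 +228.03042 +91.95353]
  H  [-0.12340 -0.17275 +1.00000]
B = K⁻¹H; ‖b₁‖=0.671601, ‖b₂‖=0.671601; λ = 2/(‖b₁‖+‖b₂‖) = 1.488979, sign → tz>0 ⇒ λ=+1.488979
r₁ = λ·B[:,0] = (+0.92119,+0.34299,-0.18374); r₂ = λ·B[:,1] = (-0.38183,+0.88772,-0.25722)
r₃ = r₁×r₂ = (+0.07489,+0.30711,+0.94872); SVD([r₁ r₂ r₃]) → R = UVᵀ:
  R  [+0.92119 -0.38183 +0.07489]
  R  [+0.34299 +0.88772 +0.30711]
  R  [-0.18374 -0.25722 +0.94872]
t = (+0.00670, -0.45222, +1.48898) m
tr R = 2.757634; θ = arccos((tr R − 1)/2) = 0.497419 rad = 28.500°
axis k = ((R−Rᵀ)₃₂, (R−Rᵀ)₁₃, (R−Rᵀ)₂₁) / (2 sinθ) = (-0.591342, +0.271014, +0.759517)
rvec = θ·k = (-0.294145, +0.134808, +0.377798)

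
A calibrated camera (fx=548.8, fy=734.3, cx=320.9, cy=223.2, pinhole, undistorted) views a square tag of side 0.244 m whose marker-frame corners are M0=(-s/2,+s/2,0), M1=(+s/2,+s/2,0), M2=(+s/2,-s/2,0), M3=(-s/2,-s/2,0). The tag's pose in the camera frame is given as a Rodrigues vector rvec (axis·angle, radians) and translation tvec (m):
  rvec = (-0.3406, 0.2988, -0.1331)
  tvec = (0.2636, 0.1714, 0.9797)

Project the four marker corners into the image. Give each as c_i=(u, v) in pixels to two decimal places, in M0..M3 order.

Intrinsics K: fx=548.8, fy=734.3, cx=320.9, cy=223.2
Marker side s = 0.244 m; corners in marker frame (Z=0):
  M0 = (-0.1220, +0.1220, 0)
  M1 = (+0.1220, +0.1220, 0)
  M2 = (+0.1220, -0.1220, 0)
  M3 = (-0.1220, -0.1220, 0)
rvec = (-0.3406, 0.2988, -0.1331), |rvec| = θ = 0.47223 rad = 27.057°
Rodrigues: sinθ=0.45488, 1−cosθ=0.10945; R = I + sinθ·[k]× + (1−cosθ)·[k]×²:
    [+0.94749 +0.07826 +0.31007]
    [-0.17815 +0.93437 +0.30856]
    [-0.26557 -0.34760 +0.89925]
t = (0.2636, 0.1714, 0.9797) m
M0: Pc = R·M0+t = (+0.15755, +0.30713, +0.96969); u = 548.8·(+0.15755)/0.96969 + 320.9 = 410.0683, v = 734.3·(+0.30713)/0.96969 + 223.2 = 455.7730
M1: Pc = R·M1+t = (+0.38874, +0.26366, +0.90489); u = 548.8·(+0.38874)/0.90489 + 320.9 = 556.6640, v = 734.3·(+0.26366)/0.90489 + 223.2 = 437.1527
M2: Pc = R·M2+t = (+0.36965, +0.03567, +0.98971); u = 548.8·(+0.36965)/0.98971 + 320.9 = 525.8712, v = 734.3·(+0.03567)/0.98971 + 223.2 = 249.6662
M3: Pc = R·M3+t = (+0.13846, +0.07914, +1.05451); u = 548.8·(+0.13846)/1.05451 + 320.9 = 392.9584, v = 734.3·(+0.07914)/1.05451 + 223.2 = 278.3098

c0=(410.07, 455.77) c1=(556.66, 437.15) c2=(525.87, 249.67) c3=(392.96, 278.31)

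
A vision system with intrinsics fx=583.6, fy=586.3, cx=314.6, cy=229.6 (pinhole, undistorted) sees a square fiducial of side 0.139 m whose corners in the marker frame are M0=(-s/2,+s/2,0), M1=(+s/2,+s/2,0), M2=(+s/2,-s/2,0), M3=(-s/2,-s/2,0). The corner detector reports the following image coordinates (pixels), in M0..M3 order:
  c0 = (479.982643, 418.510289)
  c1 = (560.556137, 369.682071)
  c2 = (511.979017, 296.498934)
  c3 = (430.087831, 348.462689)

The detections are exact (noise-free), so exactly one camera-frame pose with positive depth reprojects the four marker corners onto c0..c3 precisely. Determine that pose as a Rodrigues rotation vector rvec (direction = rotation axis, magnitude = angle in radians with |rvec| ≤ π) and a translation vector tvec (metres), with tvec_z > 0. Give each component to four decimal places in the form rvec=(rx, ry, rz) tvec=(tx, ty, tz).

rvec=(0.2243, 0.0794, -0.6130) tvec=(0.2661, 0.1896, 0.8581)

Intrinsics K: fx=583.6, fy=586.3, cx=314.6, cy=229.6
Marker side s = 0.139 m; corners in marker frame (Z=0):
  M0 = (-0.0695, +0.0695, 0)
  M1 = (+0.0695, +0.0695, 0)
  M2 = (+0.0695, -0.0695, 0)
  M3 = (-0.0695, -0.0695, 0)
Detected image corners:
  c0 = (479.982643, 418.510289) px
  c1 = (560.556137, 369.682071) px
  c2 = (511.979017, 296.498934) px
  c3 = (430.087831, 348.462689) px
Planar DLT: solve 8×8 A·h = b for H (H[2,2]=1):
  H  [+503.42487 +461.15202 +495.55956]
  H  [-420.87851 +592.35214 +359.11102]
  H  [-0.16324 +0.21564 +1.00000]
B = K⁻¹H; ‖b₁‖=1.165308, ‖b₂‖=1.165308; λ = 2/(‖b₁‖+‖b₂‖) = 0.858142, sign → tz>0 ⇒ λ=+0.858142
r₁ = λ·B[:,0] = (+0.81576,-0.56116,-0.14008); r₂ = λ·B[:,1] = (+0.57834,+0.79453,+0.18505)
r₃ = r₁×r₂ = (+0.00746,-0.23197,+0.97269); SVD([r₁ r₂ r₃]) → R = UVᵀ:
  R  [+0.81576 +0.57834 +0.00746]
  R  [-0.56116 +0.79453 -0.23197]
  R  [-0.14008 +0.18505 +0.97269]
t = (+0.26609, +0.18956, +0.85814) m
tr R = 2.582991; θ = arccos((tr R − 1)/2) = 0.657544 rad = 37.674°
axis k = ((R−Rᵀ)₃₂, (R−Rᵀ)₁₃, (R−Rᵀ)₂₁) / (2 sinθ) = (+0.341165, +0.120700, -0.932222)
rvec = θ·k = (+0.224331, +0.079366, -0.612977)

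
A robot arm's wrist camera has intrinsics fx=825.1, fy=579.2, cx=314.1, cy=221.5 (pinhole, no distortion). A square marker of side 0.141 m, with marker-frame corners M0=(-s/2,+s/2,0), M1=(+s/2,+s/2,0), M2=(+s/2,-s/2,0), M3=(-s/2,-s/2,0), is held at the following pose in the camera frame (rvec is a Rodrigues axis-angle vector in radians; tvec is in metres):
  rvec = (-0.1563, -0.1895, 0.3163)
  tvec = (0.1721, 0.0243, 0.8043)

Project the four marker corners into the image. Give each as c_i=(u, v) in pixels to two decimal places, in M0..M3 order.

c0=(404.68, 271.78) c1=(537.33, 303.18) c2=(571.62, 208.12) c3=(444.14, 175.06)

Intrinsics K: fx=825.1, fy=579.2, cx=314.1, cy=221.5
Marker side s = 0.141 m; corners in marker frame (Z=0):
  M0 = (-0.0705, +0.0705, 0)
  M1 = (+0.0705, +0.0705, 0)
  M2 = (+0.0705, -0.0705, 0)
  M3 = (-0.0705, -0.0705, 0)
rvec = (-0.1563, -0.1895, 0.3163), |rvec| = θ = 0.40048 rad = 22.946°
Rodrigues: sinθ=0.38986, 1−cosθ=0.07913; R = I + sinθ·[k]× + (1−cosθ)·[k]×²:
    [+0.93293 -0.29330 -0.20887]
    [+0.32253 +0.93859 +0.12258]
    [+0.16008 -0.18173 +0.97023]
t = (0.1721, 0.0243, 0.8043) m
M0: Pc = R·M0+t = (+0.08565, +0.06773, +0.78020); u = 825.1·(+0.08565)/0.78020 + 314.1 = 404.6800, v = 579.2·(+0.06773)/0.78020 + 221.5 = 271.7827
M1: Pc = R·M1+t = (+0.21719, +0.11321, +0.80277); u = 825.1·(+0.21719)/0.80277 + 314.1 = 537.3339, v = 579.2·(+0.11321)/0.80277 + 221.5 = 303.1798
M2: Pc = R·M2+t = (+0.25855, -0.01913, +0.82840); u = 825.1·(+0.25855)/0.82840 + 314.1 = 571.6197, v = 579.2·(-0.01913)/0.82840 + 221.5 = 208.1229
M3: Pc = R·M3+t = (+0.12701, -0.06461, +0.80583); u = 825.1·(+0.12701)/0.80583 + 314.1 = 444.1442, v = 579.2·(-0.06461)/0.80583 + 221.5 = 175.0616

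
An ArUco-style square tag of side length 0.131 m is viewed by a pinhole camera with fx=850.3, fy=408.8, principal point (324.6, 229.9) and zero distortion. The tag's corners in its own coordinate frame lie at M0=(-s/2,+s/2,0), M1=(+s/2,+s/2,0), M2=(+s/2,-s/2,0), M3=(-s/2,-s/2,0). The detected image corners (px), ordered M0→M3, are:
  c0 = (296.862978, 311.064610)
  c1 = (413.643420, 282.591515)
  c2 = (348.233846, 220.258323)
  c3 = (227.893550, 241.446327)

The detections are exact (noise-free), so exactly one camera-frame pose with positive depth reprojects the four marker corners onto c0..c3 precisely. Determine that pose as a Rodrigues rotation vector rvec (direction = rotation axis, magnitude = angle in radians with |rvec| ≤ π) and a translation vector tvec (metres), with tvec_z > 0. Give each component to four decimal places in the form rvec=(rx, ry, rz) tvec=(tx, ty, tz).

rvec=(-0.2811, -0.5549, -0.4019) tvec=(-0.0004, 0.0588, 0.7306)

Intrinsics K: fx=850.3, fy=408.8, cx=324.6, cy=229.9
Marker side s = 0.131 m; corners in marker frame (Z=0):
  M0 = (-0.0655, +0.0655, 0)
  M1 = (+0.0655, +0.0655, 0)
  M2 = (+0.0655, -0.0655, 0)
  M3 = (-0.0655, -0.0655, 0)
Detected image corners:
  c0 = (296.862978, 311.064610) px
  c1 = (413.643420, 282.591515) px
  c2 = (348.233846, 220.258323) px
  c3 = (227.893550, 241.446327) px
Planar DLT: solve 8×8 A·h = b for H (H[2,2]=1):
  H  [+1151.55839 +446.33975 +324.18139]
  H  [+12.88310 +448.20233 +262.77491]
  H  [+0.76583 -0.20480 +1.00000]
B = K⁻¹H; ‖b₁‖=1.368778, ‖b₂‖=1.368778; λ = 2/(‖b₁‖+‖b₂‖) = 0.730579, sign → tz>0 ⇒ λ=+0.730579
r₁ = λ·B[:,0] = (+0.77583,-0.29163,+0.55950); r₂ = λ·B[:,1] = (+0.44061,+0.88514,-0.14962)
r₃ = r₁×r₂ = (-0.45160,+0.36260,+0.81521); SVD([r₁ r₂ r₃]) → R = UVᵀ:
  R  [+0.77583 +0.44061 -0.45160]
  R  [-0.29163 +0.88514 +0.36260]
  R  [+0.55950 -0.14962 +0.81521]
t = (-0.00036, +0.05875, +0.73058) m
tr R = 2.476188; θ = arccos((tr R − 1)/2) = 0.740555 rad = 42.431°
axis k = ((R−Rᵀ)₃₂, (R−Rᵀ)₁₃, (R−Rᵀ)₂₁) / (2 sinθ) = (-0.379597, -0.749297, -0.542642)
rvec = θ·k = (-0.281113, -0.554896, -0.401856)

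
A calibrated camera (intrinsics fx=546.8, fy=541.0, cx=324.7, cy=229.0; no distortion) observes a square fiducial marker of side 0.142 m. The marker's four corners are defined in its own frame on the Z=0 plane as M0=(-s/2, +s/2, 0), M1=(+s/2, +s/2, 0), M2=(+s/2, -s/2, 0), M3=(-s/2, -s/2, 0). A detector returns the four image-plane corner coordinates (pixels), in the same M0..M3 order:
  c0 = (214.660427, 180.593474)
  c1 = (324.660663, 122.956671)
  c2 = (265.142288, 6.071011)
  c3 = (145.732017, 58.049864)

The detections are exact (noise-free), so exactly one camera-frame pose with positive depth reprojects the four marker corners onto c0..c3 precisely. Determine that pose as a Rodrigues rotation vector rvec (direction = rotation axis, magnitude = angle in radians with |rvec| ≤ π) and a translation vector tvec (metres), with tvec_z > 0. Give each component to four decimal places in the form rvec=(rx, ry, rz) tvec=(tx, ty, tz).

Intrinsics K: fx=546.8, fy=541.0, cx=324.7, cy=229.0
Marker side s = 0.142 m; corners in marker frame (Z=0):
  M0 = (-0.0710, +0.0710, 0)
  M1 = (+0.0710, +0.0710, 0)
  M2 = (+0.0710, -0.0710, 0)
  M3 = (-0.0710, -0.0710, 0)
Detected image corners:
  c0 = (214.660427, 180.593474) px
  c1 = (324.660663, 122.956671) px
  c2 = (265.142288, 6.071011) px
  c3 = (145.732017, 58.049864) px
Planar DLT: solve 8×8 A·h = b for H (H[2,2]=1):
  H  [+919.99332 +525.15978 +240.19514]
  H  [-342.70892 +871.02238 +92.31659]
  H  [+0.47545 +0.31152 +1.00000]
B = K⁻¹H; ‖b₁‖=1.698030, ‖b₂‖=1.698030; λ = 2/(‖b₁‖+‖b₂‖) = 0.588918, sign → tz>0 ⇒ λ=+0.588918
r₁ = λ·B[:,0] = (+0.82459,-0.49159,+0.28000); r₂ = λ·B[:,1] = (+0.45667,+0.87051,+0.18346)
r₃ = r₁×r₂ = (-0.33393,-0.02341,+0.94231); SVD([r₁ r₂ r₃]) → R = UVᵀ:
  R  [+0.82459 +0.45667 -0.33393]
  R  [-0.49159 +0.87051 -0.02341]
  R  [+0.28000 +0.18346 +0.94231]
t = (-0.09101, -0.14879, +0.58892) m
tr R = 2.637408; θ = arccos((tr R − 1)/2) = 0.611646 rad = 35.045°
axis k = ((R−Rᵀ)₃₂, (R−Rᵀ)₁₃, (R−Rᵀ)₂₁) / (2 sinθ) = (+0.180131, -0.534583, -0.825696)
rvec = θ·k = (+0.110177, -0.326976, -0.505033)

rvec=(0.1102, -0.3270, -0.5050) tvec=(-0.0910, -0.1488, 0.5889)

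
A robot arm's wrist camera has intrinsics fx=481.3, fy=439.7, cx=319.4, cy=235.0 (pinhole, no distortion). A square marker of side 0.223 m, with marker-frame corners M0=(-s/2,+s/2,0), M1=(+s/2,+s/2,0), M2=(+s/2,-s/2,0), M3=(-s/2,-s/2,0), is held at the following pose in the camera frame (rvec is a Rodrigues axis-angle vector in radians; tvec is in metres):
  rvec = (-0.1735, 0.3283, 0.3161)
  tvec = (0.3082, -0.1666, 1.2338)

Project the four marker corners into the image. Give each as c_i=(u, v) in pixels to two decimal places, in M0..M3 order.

c0=(384.80, 202.54) c1=(470.53, 223.31) c2=(496.75, 147.59) c3=(411.18, 131.74)

Intrinsics K: fx=481.3, fy=439.7, cx=319.4, cy=235.0
Marker side s = 0.223 m; corners in marker frame (Z=0):
  M0 = (-0.1115, +0.1115, 0)
  M1 = (+0.1115, +0.1115, 0)
  M2 = (+0.1115, -0.1115, 0)
  M3 = (-0.1115, -0.1115, 0)
rvec = (-0.1735, 0.3283, 0.3161), |rvec| = θ = 0.48765 rad = 27.940°
Rodrigues: sinθ=0.46855, 1−cosθ=0.11656; R = I + sinθ·[k]× + (1−cosθ)·[k]×²:
    [+0.89819 -0.33164 +0.28856]
    [+0.27580 +0.93627 +0.21757]
    [-0.34232 -0.11584 +0.93241]
t = (0.3082, -0.1666, 1.2338) m
M0: Pc = R·M0+t = (+0.17107, -0.09296, +1.25905); u = 481.3·(+0.17107)/1.25905 + 319.4 = 384.7966, v = 439.7·(-0.09296)/1.25905 + 235.0 = 202.5363
M1: Pc = R·M1+t = (+0.37137, -0.03145, +1.18271); u = 481.3·(+0.37137)/1.18271 + 319.4 = 470.5274, v = 439.7·(-0.03145)/1.18271 + 235.0 = 223.3061
M2: Pc = R·M2+t = (+0.44533, -0.24024, +1.20855); u = 481.3·(+0.44533)/1.20855 + 319.4 = 496.7498, v = 439.7·(-0.24024)/1.20855 + 235.0 = 147.5938
M3: Pc = R·M3+t = (+0.24503, -0.30175, +1.28489); u = 481.3·(+0.24503)/1.28489 + 319.4 = 411.1846, v = 439.7·(-0.30175)/1.28489 + 235.0 = 131.7398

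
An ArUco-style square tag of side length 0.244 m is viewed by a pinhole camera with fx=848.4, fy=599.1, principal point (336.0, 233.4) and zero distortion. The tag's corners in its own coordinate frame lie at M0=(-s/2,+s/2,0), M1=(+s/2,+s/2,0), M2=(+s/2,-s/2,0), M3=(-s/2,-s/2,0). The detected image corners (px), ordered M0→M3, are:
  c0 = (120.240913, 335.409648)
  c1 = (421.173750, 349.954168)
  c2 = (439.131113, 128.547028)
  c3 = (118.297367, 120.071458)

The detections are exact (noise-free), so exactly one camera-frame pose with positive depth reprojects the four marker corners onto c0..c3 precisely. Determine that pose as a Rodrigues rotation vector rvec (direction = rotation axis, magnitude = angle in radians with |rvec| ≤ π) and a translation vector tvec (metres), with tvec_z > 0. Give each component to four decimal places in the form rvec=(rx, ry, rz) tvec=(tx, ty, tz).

rvec=(0.1699, 0.0885, 0.0451) tvec=(-0.0496, 0.0038, 0.6592)

Intrinsics K: fx=848.4, fy=599.1, cx=336.0, cy=233.4
Marker side s = 0.244 m; corners in marker frame (Z=0):
  M0 = (-0.1220, +0.1220, 0)
  M1 = (+0.1220, +0.1220, 0)
  M2 = (+0.1220, -0.1220, 0)
  M3 = (-0.1220, -0.1220, 0)
Detected image corners:
  c0 = (120.240913, 335.409648) px
  c1 = (421.173750, 349.954168) px
  c2 = (439.131113, 128.547028) px
  c3 = (118.297367, 120.071458) px
Planar DLT: solve 8×8 A·h = b for H (H[2,2]=1):
  H  [+1237.78207 +38.98807 +272.16531]
  H  [+17.78175 +955.26754 +236.85699]
  H  [-0.12756 +0.25907 +1.00000]
B = K⁻¹H; ‖b₁‖=1.516935, ‖b₂‖=1.516935; λ = 2/(‖b₁‖+‖b₂‖) = 0.659224, sign → tz>0 ⇒ λ=+0.659224
r₁ = λ·B[:,0] = (+0.99508,+0.05233,-0.08409); r₂ = λ·B[:,1] = (-0.03734,+0.98460,+0.17078)
r₃ = r₁×r₂ = (+0.09173,-0.16680,+0.98171); SVD([r₁ r₂ r₃]) → R = UVᵀ:
  R  [+0.99508 -0.03734 +0.09173]
  R  [+0.05233 +0.98460 -0.16680]
  R  [-0.08409 +0.17078 +0.98171]
t = (-0.04960, +0.00380, +0.65922) m
tr R = 2.961398; θ = arccos((tr R − 1)/2) = 0.196791 rad = 11.275°
axis k = ((R−Rᵀ)₃₂, (R−Rᵀ)₁₃, (R−Rᵀ)₂₁) / (2 sinθ) = (+0.863293, +0.449606, +0.229303)
rvec = θ·k = (+0.169888, +0.088478, +0.045125)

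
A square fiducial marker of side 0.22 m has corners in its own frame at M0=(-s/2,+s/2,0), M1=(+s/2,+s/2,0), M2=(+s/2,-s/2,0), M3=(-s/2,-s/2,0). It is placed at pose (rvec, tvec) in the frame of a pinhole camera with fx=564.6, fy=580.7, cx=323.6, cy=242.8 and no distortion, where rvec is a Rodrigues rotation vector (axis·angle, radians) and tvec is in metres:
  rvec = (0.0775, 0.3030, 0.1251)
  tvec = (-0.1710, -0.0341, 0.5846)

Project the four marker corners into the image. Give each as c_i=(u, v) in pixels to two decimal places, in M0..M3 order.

c0=(64.92, 298.29) c1=(244.28, 335.14) c2=(266.69, 105.51) c3=(78.78, 91.77)

Intrinsics K: fx=564.6, fy=580.7, cx=323.6, cy=242.8
Marker side s = 0.22 m; corners in marker frame (Z=0):
  M0 = (-0.1100, +0.1100, 0)
  M1 = (+0.1100, +0.1100, 0)
  M2 = (+0.1100, -0.1100, 0)
  M3 = (-0.1100, -0.1100, 0)
rvec = (0.0775, 0.3030, 0.1251), |rvec| = θ = 0.33685 rad = 19.300°
Rodrigues: sinθ=0.33051, 1−cosθ=0.05620; R = I + sinθ·[k]× + (1−cosθ)·[k]×²:
    [+0.94678 -0.11112 +0.30210]
    [+0.13438 +0.98927 -0.05727]
    [-0.29250 +0.09482 +0.95155]
t = (-0.1710, -0.0341, 0.5846) m
M0: Pc = R·M0+t = (-0.28737, +0.05994, +0.62720); u = 564.6·(-0.28737)/0.62720 + 323.6 = 64.9156, v = 580.7·(+0.05994)/0.62720 + 242.8 = 298.2943
M1: Pc = R·M1+t = (-0.07908, +0.08950, +0.56285); u = 564.6·(-0.07908)/0.56285 + 323.6 = 244.2774, v = 580.7·(+0.08950)/0.56285 + 242.8 = 335.1394
M2: Pc = R·M2+t = (-0.05463, -0.12814, +0.54200); u = 564.6·(-0.05463)/0.54200 + 323.6 = 266.6898, v = 580.7·(-0.12814)/0.54200 + 242.8 = 105.5109
M3: Pc = R·M3+t = (-0.26292, -0.15770, +0.60635); u = 564.6·(-0.26292)/0.60635 + 323.6 = 78.7789, v = 580.7·(-0.15770)/0.60635 + 242.8 = 91.7682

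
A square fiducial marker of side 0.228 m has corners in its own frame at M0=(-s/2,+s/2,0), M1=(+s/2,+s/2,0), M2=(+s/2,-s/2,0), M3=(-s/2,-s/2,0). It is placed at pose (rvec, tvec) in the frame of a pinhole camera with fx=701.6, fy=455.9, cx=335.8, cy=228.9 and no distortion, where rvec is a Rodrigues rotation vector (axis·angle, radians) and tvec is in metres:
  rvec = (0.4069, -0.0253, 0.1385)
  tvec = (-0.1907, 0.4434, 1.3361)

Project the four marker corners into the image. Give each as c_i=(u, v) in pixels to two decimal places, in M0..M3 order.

c0=(172.78, 405.40) c1=(288.40, 413.57) c2=(302.31, 353.48) c3=(178.76, 344.19)

Intrinsics K: fx=701.6, fy=455.9, cx=335.8, cy=228.9
Marker side s = 0.228 m; corners in marker frame (Z=0):
  M0 = (-0.1140, +0.1140, 0)
  M1 = (+0.1140, +0.1140, 0)
  M2 = (+0.1140, -0.1140, 0)
  M3 = (-0.1140, -0.1140, 0)
rvec = (0.4069, -0.0253, 0.1385), |rvec| = θ = 0.43057 rad = 24.670°
Rodrigues: sinθ=0.41739, 1−cosθ=0.09127; R = I + sinθ·[k]× + (1−cosθ)·[k]×²:
    [+0.99024 -0.13933 +0.00322]
    [+0.12919 +0.90904 -0.39617]
    [+0.05227 +0.39272 +0.91817]
t = (-0.1907, 0.4434, 1.3361) m
M0: Pc = R·M0+t = (-0.31947, +0.53230, +1.37491); u = 701.6·(-0.31947)/1.37491 + 335.8 = 172.7780, v = 455.9·(+0.53230)/1.37491 + 228.9 = 405.4038
M1: Pc = R·M1+t = (-0.09370, +0.56176, +1.38683); u = 701.6·(-0.09370)/1.38683 + 335.8 = 288.3990, v = 455.9·(+0.56176)/1.38683 + 228.9 = 413.5701
M2: Pc = R·M2+t = (-0.06193, +0.35450, +1.29729); u = 701.6·(-0.06193)/1.29729 + 335.8 = 302.3075, v = 455.9·(+0.35450)/1.29729 + 228.9 = 353.4791
M3: Pc = R·M3+t = (-0.28770, +0.32504, +1.28537); u = 701.6·(-0.28770)/1.28537 + 335.8 = 178.7612, v = 455.9·(+0.32504)/1.28537 + 228.9 = 344.1868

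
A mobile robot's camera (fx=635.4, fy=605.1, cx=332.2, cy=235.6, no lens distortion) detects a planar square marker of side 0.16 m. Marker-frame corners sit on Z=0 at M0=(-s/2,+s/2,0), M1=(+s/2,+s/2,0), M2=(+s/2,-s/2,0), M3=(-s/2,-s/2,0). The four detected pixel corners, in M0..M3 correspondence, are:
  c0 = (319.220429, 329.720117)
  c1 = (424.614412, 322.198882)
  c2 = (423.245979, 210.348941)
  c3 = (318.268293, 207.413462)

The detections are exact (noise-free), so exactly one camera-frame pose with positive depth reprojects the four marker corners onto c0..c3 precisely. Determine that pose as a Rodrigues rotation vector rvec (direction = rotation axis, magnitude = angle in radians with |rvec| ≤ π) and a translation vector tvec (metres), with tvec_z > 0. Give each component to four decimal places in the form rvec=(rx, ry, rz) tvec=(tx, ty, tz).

rvec=(-0.0270, -0.4808, -0.0017) tvec=(0.0541, 0.0433, 0.8294)

Intrinsics K: fx=635.4, fy=605.1, cx=332.2, cy=235.6
Marker side s = 0.16 m; corners in marker frame (Z=0):
  M0 = (-0.0800, +0.0800, 0)
  M1 = (+0.0800, +0.0800, 0)
  M2 = (+0.0800, -0.0800, 0)
  M3 = (-0.0800, -0.0800, 0)
Detected image corners:
  c0 = (319.220429, 329.720117) px
  c1 = (424.614412, 322.198882) px
  c2 = (423.245979, 210.348941) px
  c3 = (318.268293, 207.413462) px
Planar DLT: solve 8×8 A·h = b for H (H[2,2]=1):
  H  [+864.46840 -4.15956 +373.68194]
  H  [+134.86563 +722.02196 +267.22456]
  H  [+0.55761 -0.03089 +1.00000]
B = K⁻¹H; ‖b₁‖=1.205687, ‖b₂‖=1.205687; λ = 2/(‖b₁‖+‖b₂‖) = 0.829402, sign → tz>0 ⇒ λ=+0.829402
r₁ = λ·B[:,0] = (+0.88662,+0.00479,+0.46248); r₂ = λ·B[:,1] = (+0.00796,+0.99964,-0.02562)
r₃ = r₁×r₂ = (-0.46244,+0.02640,+0.88626); SVD([r₁ r₂ r₃]) → R = UVᵀ:
  R  [+0.88662 +0.00796 -0.46244]
  R  [+0.00479 +0.99964 +0.02640]
  R  [+0.46248 -0.02562 +0.88626]
t = (+0.05415, +0.04335, +0.82940) m
tr R = 2.772516; θ = arccos((tr R − 1)/2) = 0.481593 rad = 27.593°
axis k = ((R−Rᵀ)₃₂, (R−Rᵀ)₁₃, (R−Rᵀ)₂₁) / (2 sinθ) = (-0.056147, -0.998417, -0.003428)
rvec = θ·k = (-0.027040, -0.480831, -0.001651)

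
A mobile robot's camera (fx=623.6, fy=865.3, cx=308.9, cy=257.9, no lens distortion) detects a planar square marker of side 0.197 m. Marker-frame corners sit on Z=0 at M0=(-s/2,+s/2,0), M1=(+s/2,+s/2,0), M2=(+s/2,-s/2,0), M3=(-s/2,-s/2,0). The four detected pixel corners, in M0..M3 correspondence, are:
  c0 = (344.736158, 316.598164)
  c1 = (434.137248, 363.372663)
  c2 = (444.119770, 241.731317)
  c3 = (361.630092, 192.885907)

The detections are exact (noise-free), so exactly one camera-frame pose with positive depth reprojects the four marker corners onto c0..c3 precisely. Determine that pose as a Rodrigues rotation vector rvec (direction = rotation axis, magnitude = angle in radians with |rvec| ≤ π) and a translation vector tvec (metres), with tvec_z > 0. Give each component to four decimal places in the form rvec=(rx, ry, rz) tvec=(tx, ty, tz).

Intrinsics K: fx=623.6, fy=865.3, cx=308.9, cy=257.9
Marker side s = 0.197 m; corners in marker frame (Z=0):
  M0 = (-0.0985, +0.0985, 0)
  M1 = (+0.0985, +0.0985, 0)
  M2 = (+0.0985, -0.0985, 0)
  M3 = (-0.0985, -0.0985, 0)
Detected image corners:
  c0 = (344.736158, 316.598164) px
  c1 = (434.137248, 363.372663) px
  c2 = (444.119770, 241.731317) px
  c3 = (361.630092, 192.885907) px
Planar DLT: solve 8×8 A·h = b for H (H[2,2]=1):
  H  [+527.02833 -215.23722 +397.37869]
  H  [+307.17171 +518.91248 +276.94192]
  H  [+0.23072 -0.37213 +1.00000]
B = K⁻¹H; ‖b₁‖=0.818108, ‖b₂‖=0.818108; λ = 2/(‖b₁‖+‖b₂‖) = 1.222333, sign → tz>0 ⇒ λ=+1.222333
r₁ = λ·B[:,0] = (+0.89334,+0.34986,+0.28201); r₂ = λ·B[:,1] = (-0.19657,+0.86859,-0.45487)
r₃ = r₁×r₂ = (-0.40410,+0.35092,+0.84473); SVD([r₁ r₂ r₃]) → R = UVᵀ:
  R  [+0.89334 -0.19657 -0.40410]
  R  [+0.34986 +0.86859 +0.35092]
  R  [+0.28201 -0.45487 +0.84473]
t = (+0.17343, +0.02690, +1.22233) m
tr R = 2.606666; θ = arccos((tr R − 1)/2) = 0.637926 rad = 36.550°
axis k = ((R−Rᵀ)₃₂, (R−Rᵀ)₁₃, (R−Rᵀ)₂₁) / (2 sinθ) = (-0.676526, -0.576050, +0.458780)
rvec = θ·k = (-0.431573, -0.367477, +0.292667)

rvec=(-0.4316, -0.3675, 0.2927) tvec=(0.1734, 0.0269, 1.2223)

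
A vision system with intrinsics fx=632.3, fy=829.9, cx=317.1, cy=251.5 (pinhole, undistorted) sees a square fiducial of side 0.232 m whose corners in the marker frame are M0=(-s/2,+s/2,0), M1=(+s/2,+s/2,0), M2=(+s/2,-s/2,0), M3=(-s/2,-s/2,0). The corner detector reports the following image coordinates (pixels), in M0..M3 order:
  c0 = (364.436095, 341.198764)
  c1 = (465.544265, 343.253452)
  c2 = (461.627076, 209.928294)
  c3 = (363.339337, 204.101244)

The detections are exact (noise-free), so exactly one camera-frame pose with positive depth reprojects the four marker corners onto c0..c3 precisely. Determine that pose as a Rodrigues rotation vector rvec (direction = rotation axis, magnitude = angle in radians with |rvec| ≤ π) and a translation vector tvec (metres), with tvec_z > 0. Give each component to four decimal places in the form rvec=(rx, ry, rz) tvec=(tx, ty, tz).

rvec=(-0.1764, -0.1781, 0.0185) tvec=(0.2169, 0.0376, 1.4090)

Intrinsics K: fx=632.3, fy=829.9, cx=317.1, cy=251.5
Marker side s = 0.232 m; corners in marker frame (Z=0):
  M0 = (-0.1160, +0.1160, 0)
  M1 = (+0.1160, +0.1160, 0)
  M2 = (+0.1160, -0.1160, 0)
  M3 = (-0.1160, -0.1160, 0)
Detected image corners:
  c0 = (364.436095, 341.198764) px
  c1 = (465.544265, 343.253452) px
  c2 = (461.627076, 209.928294) px
  c3 = (363.339337, 204.101244) px
Planar DLT: solve 8×8 A·h = b for H (H[2,2]=1):
  H  [+480.90734 -40.84624 +414.43497]
  H  [+51.13056 +548.34820 +273.66805]
  H  [+0.12390 -0.12505 +1.00000]
B = K⁻¹H; ‖b₁‖=0.709744, ‖b₂‖=0.709744; λ = 2/(‖b₁‖+‖b₂‖) = 1.408959, sign → tz>0 ⇒ λ=+1.408959
r₁ = λ·B[:,0] = (+0.98406,+0.03390,+0.17457); r₂ = λ·B[:,1] = (-0.00266,+0.98435,-0.17620)
r₃ = r₁×r₂ = (-0.17781,+0.17292,+0.96875); SVD([r₁ r₂ r₃]) → R = UVᵀ:
  R  [+0.98406 -0.00266 -0.17781]
  R  [+0.03390 +0.98435 +0.17292]
  R  [+0.17457 -0.17620 +0.96875]
t = (+0.21689, +0.03764, +1.40896) m
tr R = 2.937163; θ = arccos((tr R − 1)/2) = 0.251334 rad = 14.400°
axis k = ((R−Rᵀ)₃₂, (R−Rᵀ)₁₃, (R−Rᵀ)₂₁) / (2 sinθ) = (-0.701902, -0.708472, +0.073499)
rvec = θ·k = (-0.176412, -0.178063, +0.018473)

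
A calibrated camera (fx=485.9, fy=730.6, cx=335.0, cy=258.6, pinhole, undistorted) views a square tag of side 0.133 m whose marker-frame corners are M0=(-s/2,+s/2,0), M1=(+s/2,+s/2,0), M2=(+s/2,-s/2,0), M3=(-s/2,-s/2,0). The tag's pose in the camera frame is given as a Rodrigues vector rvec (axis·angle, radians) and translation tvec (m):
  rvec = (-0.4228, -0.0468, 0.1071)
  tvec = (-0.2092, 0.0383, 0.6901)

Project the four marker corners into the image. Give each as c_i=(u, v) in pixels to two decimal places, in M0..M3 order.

Intrinsics K: fx=485.9, fy=730.6, cx=335.0, cy=258.6
Marker side s = 0.133 m; corners in marker frame (Z=0):
  M0 = (-0.0665, +0.0665, 0)
  M1 = (+0.0665, +0.0665, 0)
  M2 = (+0.0665, -0.0665, 0)
  M3 = (-0.0665, -0.0665, 0)
rvec = (-0.4228, -0.0468, 0.1071), |rvec| = θ = 0.43866 rad = 25.133°
Rodrigues: sinθ=0.42472, 1−cosθ=0.09468; R = I + sinθ·[k]× + (1−cosθ)·[k]×²:
    [+0.99328 -0.09396 -0.06759]
    [+0.11343 +0.90640 +0.40690]
    [+0.02303 -0.41184 +0.91097]
t = (-0.2092, 0.0383, 0.6901) m
M0: Pc = R·M0+t = (-0.28150, +0.09103, +0.66118); u = 485.9·(-0.28150)/0.66118 + 335.0 = 128.1254, v = 730.6·(+0.09103)/0.66118 + 258.6 = 359.1899
M1: Pc = R·M1+t = (-0.14940, +0.10612, +0.66424); u = 485.9·(-0.14940)/0.66424 + 335.0 = 225.7161, v = 730.6·(+0.10612)/0.66424 + 258.6 = 375.3199
M2: Pc = R·M2+t = (-0.13690, -0.01443, +0.71902); u = 485.9·(-0.13690)/0.71902 + 335.0 = 242.4865, v = 730.6·(-0.01443)/0.71902 + 258.6 = 243.9353
M3: Pc = R·M3+t = (-0.26900, -0.02952, +0.71596); u = 485.9·(-0.26900)/0.71596 + 335.0 = 152.4337, v = 730.6·(-0.02952)/0.71596 + 258.6 = 228.4772

c0=(128.13, 359.19) c1=(225.72, 375.32) c2=(242.49, 243.94) c3=(152.43, 228.48)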